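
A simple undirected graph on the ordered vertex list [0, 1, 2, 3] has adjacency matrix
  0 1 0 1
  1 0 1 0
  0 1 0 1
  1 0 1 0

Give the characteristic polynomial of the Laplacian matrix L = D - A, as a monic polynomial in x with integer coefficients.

Each diagonal entry of L is the vertex degree and each off-diagonal entry is -1 where an edge is present, 0 otherwise; in the order [0, 1, 2, 3] the diagonal is [2, 2, 2, 2]. L has integer entries, so p(x) = det(xI - L) has integer coefficients. Expanding the determinant yields x^4 - 8x^3 + 20x^2 - 16x. The coefficient of x^3 equals -trace(L) = -8, matching the sum of degrees.

x^4 - 8x^3 + 20x^2 - 16x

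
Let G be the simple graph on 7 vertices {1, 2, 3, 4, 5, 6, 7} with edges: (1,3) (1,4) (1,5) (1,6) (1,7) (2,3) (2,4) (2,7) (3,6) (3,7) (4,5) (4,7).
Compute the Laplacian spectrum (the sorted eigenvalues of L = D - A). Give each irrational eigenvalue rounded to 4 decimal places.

[0, 1.5858, 1.9697, 4.1346, 4.4142, 5.5794, 6.3163]

Reading degrees in the order [1, 2, 3, 4, 5, 6, 7] gives [5, 3, 4, 4, 2, 2, 4]; set D = diag(5, 3, 4, 4, 2, 2, 4) and form L = D - A. Diagonalising L (or applying a numerical eigensolver to the 7x7 matrix) gives the spectrum above.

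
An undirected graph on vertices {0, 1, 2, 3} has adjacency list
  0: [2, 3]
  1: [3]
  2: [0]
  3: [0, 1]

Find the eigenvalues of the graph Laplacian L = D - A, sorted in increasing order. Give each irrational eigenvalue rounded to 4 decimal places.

[0, 0.5858, 2, 3.4142]

Reading degrees in the order [0, 1, 2, 3] gives [2, 1, 1, 2]; set D = diag(2, 1, 1, 2) and form L = D - A. L is symmetric positive semidefinite, so every eigenvalue is real and nonnegative. The single zero eigenvalue shows the graph is connected. There is one zero in the spectrum, matching the 1 component.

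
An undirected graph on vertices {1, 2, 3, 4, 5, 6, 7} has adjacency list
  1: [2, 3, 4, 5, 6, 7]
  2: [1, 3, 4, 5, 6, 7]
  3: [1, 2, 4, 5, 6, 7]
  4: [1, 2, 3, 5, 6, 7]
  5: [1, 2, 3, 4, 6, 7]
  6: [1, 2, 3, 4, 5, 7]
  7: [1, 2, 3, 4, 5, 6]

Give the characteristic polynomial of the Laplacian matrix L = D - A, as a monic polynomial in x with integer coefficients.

x^7 - 42x^6 + 735x^5 - 6860x^4 + 36015x^3 - 100842x^2 + 117649x

With the vertex order [1, 2, 3, 4, 5, 6, 7], the degrees are [6, 6, 6, 6, 6, 6, 6], giving D = diag(6, 6, 6, 6, 6, 6, 6) and L = D - A. L has integer entries, so p(x) = det(xI - L) has integer coefficients. Expanding the determinant yields x^7 - 42x^6 + 735x^5 - 6860x^4 + 36015x^3 - 100842x^2 + 117649x. The coefficient of x^6 equals -trace(L) = -42, matching the sum of degrees. There is one zero in the spectrum, matching the 1 component.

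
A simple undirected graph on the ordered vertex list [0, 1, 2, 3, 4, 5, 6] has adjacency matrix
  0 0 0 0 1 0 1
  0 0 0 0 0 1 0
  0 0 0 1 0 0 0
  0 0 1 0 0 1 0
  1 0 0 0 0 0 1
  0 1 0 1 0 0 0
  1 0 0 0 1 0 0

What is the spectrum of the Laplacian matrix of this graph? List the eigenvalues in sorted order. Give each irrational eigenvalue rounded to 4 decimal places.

Reading degrees in the order [0, 1, 2, 3, 4, 5, 6] gives [2, 1, 1, 2, 2, 2, 2]; set D = diag(2, 1, 1, 2, 2, 2, 2) and form L = D - A. The multiplicity of 0 as a Laplacian eigenvalue equals the number of connected components. The 2 zero eigenvalues correspond to the 2 connected components. The eigenvalues sum to 12, which equals trace(L) = 2|E|. The largest eigenvalue, 3.4142, is at most the vertex count 7.

[0, 0, 0.5858, 2, 3, 3, 3.4142]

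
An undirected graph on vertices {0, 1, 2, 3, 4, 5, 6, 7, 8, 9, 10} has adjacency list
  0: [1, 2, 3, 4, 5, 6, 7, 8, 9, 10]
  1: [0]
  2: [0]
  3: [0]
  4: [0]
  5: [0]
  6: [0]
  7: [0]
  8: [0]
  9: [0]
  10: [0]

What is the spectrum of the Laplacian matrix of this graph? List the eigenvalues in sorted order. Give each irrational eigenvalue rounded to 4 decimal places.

With the vertex order [0, 1, 2, 3, 4, 5, 6, 7, 8, 9, 10], the degrees are [10, 1, 1, 1, 1, 1, 1, 1, 1, 1, 1], giving D = diag(10, 1, 1, 1, 1, 1, 1, 1, 1, 1, 1) and L = D - A. The multiplicity of 0 as a Laplacian eigenvalue equals the number of connected components.

[0, 1, 1, 1, 1, 1, 1, 1, 1, 1, 11]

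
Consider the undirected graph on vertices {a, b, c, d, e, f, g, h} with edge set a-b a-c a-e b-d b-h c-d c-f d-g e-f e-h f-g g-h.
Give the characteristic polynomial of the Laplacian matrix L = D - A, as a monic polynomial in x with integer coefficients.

Each diagonal entry of L is the vertex degree and each off-diagonal entry is -1 where an edge is present, 0 otherwise; in the order [a, b, c, d, e, f, g, h] the diagonal is [3, 3, 3, 3, 3, 3, 3, 3]. The eigenvalues of L are [0, 2, 2, 2, 4, 4, 4, 6]; the characteristic polynomial is the product of (x - lambda_i), which multiplies out to x^8 - 24x^7 + 240x^6 - 1296x^5 + 4080x^4 - 7488x^3 + 7424x^2 - 3072x. The coefficient of x^7 equals -trace(L) = -24, matching the sum of degrees. There is one zero in the spectrum, matching the 1 component.

x^8 - 24x^7 + 240x^6 - 1296x^5 + 4080x^4 - 7488x^3 + 7424x^2 - 3072x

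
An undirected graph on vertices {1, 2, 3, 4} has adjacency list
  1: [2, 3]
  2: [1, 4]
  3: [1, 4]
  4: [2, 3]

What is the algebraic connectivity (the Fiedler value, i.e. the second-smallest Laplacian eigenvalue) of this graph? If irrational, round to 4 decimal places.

With the vertex order [1, 2, 3, 4], the degrees are [2, 2, 2, 2], giving D = diag(2, 2, 2, 2) and L = D - A. Computing the eigenvalues of L and sorting gives [0, 2, 2, 4]. The Fiedler value lambda_2 = 2 is strictly positive, so the graph is connected. By the matrix-tree theorem the graph has (1/4) * product of the nonzero eigenvalues = 4 spanning trees. The largest eigenvalue, 4, is at most the vertex count 4.

2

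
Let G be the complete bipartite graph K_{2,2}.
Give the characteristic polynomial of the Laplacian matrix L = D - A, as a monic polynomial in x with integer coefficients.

The graph has 4 vertices and degree multiset [2, 2, 2, 2]; D is the diagonal matrix of degrees and L = D - A. The eigenvalues of L are [0, 2, 2, 4]; the characteristic polynomial is the product of (x - lambda_i), which multiplies out to x^4 - 8x^3 + 20x^2 - 16x. Since p(0) = det(-L) = 0, x divides p(x). By the matrix-tree theorem the graph has (1/4) * product of the nonzero eigenvalues = 4 spanning trees. The largest eigenvalue, 4, is at most the vertex count 4.

x^4 - 8x^3 + 20x^2 - 16x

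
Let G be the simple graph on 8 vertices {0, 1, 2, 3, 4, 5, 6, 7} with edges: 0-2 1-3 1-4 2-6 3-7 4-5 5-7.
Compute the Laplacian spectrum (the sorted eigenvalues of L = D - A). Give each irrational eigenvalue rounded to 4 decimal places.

Each diagonal entry of L is the vertex degree and each off-diagonal entry is -1 where an edge is present, 0 otherwise; in the order [0, 1, 2, 3, 4, 5, 6, 7] the diagonal is [1, 2, 2, 2, 2, 2, 1, 2]. L is symmetric positive semidefinite, so every eigenvalue is real and nonnegative. The 2 zero eigenvalues correspond to the 2 connected components. There are 2 zeros in the spectrum, matching the 2 components.

[0, 0, 1, 1.3820, 1.3820, 3, 3.6180, 3.6180]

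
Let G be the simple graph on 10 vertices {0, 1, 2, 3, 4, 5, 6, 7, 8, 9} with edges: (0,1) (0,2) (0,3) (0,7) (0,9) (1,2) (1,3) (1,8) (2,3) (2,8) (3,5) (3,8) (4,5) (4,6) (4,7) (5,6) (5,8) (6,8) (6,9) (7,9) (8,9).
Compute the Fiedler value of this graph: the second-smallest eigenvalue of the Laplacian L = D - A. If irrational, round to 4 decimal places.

1.5531

Reading degrees in the order [0, 1, 2, 3, 4, 5, 6, 7, 8, 9] gives [5, 4, 4, 5, 3, 4, 4, 3, 6, 4]; set D = diag(5, 4, 4, 5, 3, 4, 4, 3, 6, 4) and form L = D - A. The smallest Laplacian eigenvalue is always 0. The next one, lambda_2 = 1.5531, measures how hard the graph is to disconnect: larger values mean better connectivity. The eigenvalues sum to 42, which equals trace(L) = 2|E|.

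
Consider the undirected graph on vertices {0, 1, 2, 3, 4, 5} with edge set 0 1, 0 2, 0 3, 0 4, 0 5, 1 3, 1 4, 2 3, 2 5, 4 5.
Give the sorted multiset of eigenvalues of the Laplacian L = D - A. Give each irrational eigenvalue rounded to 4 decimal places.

With the vertex order [0, 1, 2, 3, 4, 5], the degrees are [5, 3, 3, 3, 3, 3], giving D = diag(5, 3, 3, 3, 3, 3) and L = D - A. Diagonalising L (or applying a numerical eigensolver to the 6x6 matrix) gives the spectrum above.

[0, 2.3820, 2.3820, 4.6180, 4.6180, 6]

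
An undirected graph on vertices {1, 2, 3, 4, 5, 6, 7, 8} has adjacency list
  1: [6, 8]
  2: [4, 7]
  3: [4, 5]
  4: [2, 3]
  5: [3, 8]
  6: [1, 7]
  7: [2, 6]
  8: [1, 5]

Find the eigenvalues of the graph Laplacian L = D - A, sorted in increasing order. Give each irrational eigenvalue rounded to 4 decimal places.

[0, 0.5858, 0.5858, 2, 2, 3.4142, 3.4142, 4]

With the vertex order [1, 2, 3, 4, 5, 6, 7, 8], the degrees are [2, 2, 2, 2, 2, 2, 2, 2], giving D = diag(2, 2, 2, 2, 2, 2, 2, 2) and L = D - A. Diagonalising L (or applying a numerical eigensolver to the 8x8 matrix) gives the spectrum above. The largest eigenvalue, 4, is at most the vertex count 8.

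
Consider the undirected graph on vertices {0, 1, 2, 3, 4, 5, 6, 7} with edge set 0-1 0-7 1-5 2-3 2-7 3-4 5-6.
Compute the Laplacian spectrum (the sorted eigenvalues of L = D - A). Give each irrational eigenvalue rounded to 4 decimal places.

Reading degrees in the order [0, 1, 2, 3, 4, 5, 6, 7] gives [2, 2, 2, 2, 1, 2, 1, 2]; set D = diag(2, 2, 2, 2, 1, 2, 1, 2) and form L = D - A. L is symmetric positive semidefinite, so every eigenvalue is real and nonnegative. The single zero eigenvalue shows the graph is connected. By the matrix-tree theorem the graph has (1/8) * product of the nonzero eigenvalues = 1 spanning tree.

[0, 0.1522, 0.5858, 1.2346, 2, 2.7654, 3.4142, 3.8478]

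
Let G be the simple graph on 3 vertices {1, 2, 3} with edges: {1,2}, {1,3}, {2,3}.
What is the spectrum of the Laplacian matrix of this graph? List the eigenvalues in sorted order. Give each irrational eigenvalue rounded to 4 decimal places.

[0, 3, 3]

Reading degrees in the order [1, 2, 3] gives [2, 2, 2]; set D = diag(2, 2, 2) and form L = D - A. Diagonalising L (or applying a numerical eigensolver to the 3x3 matrix) gives the spectrum above. The single zero eigenvalue shows the graph is connected. There is one zero in the spectrum, matching the 1 component.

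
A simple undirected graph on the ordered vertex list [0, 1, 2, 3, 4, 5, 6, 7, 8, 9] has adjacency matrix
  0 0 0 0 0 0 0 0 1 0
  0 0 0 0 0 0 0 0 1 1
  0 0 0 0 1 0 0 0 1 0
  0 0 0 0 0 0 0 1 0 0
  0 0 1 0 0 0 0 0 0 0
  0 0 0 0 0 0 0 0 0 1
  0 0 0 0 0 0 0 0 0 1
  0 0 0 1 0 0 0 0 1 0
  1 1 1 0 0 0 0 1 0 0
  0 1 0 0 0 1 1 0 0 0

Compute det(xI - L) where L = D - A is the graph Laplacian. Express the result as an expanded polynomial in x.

Reading degrees in the order [0, 1, 2, 3, 4, 5, 6, 7, 8, 9] gives [1, 2, 2, 1, 1, 1, 1, 2, 4, 3]; set D = diag(1, 2, 2, 1, 1, 1, 1, 2, 4, 3) and form L = D - A. Computing det(xI - L) by cofactor expansion (or equivalently via sum-over-permutations) gives x^10 - 18x^9 + 132x^8 - 514x^7 + 1162x^6 - 1566x^5 + 1243x^4 - 552x^3 + 122x^2 - 10x. The constant term is 0 because L is singular (the all-ones vector lies in its kernel).

x^10 - 18x^9 + 132x^8 - 514x^7 + 1162x^6 - 1566x^5 + 1243x^4 - 552x^3 + 122x^2 - 10x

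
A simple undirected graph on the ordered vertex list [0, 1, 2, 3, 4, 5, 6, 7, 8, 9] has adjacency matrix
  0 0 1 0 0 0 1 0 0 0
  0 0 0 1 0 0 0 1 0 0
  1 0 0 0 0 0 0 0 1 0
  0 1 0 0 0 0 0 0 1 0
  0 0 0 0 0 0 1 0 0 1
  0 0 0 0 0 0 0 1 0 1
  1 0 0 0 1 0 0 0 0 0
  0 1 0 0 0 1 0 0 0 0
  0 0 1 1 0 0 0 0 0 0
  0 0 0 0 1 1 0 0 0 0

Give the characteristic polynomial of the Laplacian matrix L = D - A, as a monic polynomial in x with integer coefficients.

With the vertex order [0, 1, 2, 3, 4, 5, 6, 7, 8, 9], the degrees are [2, 2, 2, 2, 2, 2, 2, 2, 2, 2], giving D = diag(2, 2, 2, 2, 2, 2, 2, 2, 2, 2) and L = D - A. L has integer entries, so p(x) = det(xI - L) has integer coefficients. Expanding the determinant yields x^10 - 20x^9 + 170x^8 - 800x^7 + 2275x^6 - 4004x^5 + 4290x^4 - 2640x^3 + 825x^2 - 100x. The coefficient of x^9 equals -trace(L) = -20, matching the sum of degrees. There is one zero in the spectrum, matching the 1 component. The eigenvalues sum to 20, which equals trace(L) = 2|E|.

x^10 - 20x^9 + 170x^8 - 800x^7 + 2275x^6 - 4004x^5 + 4290x^4 - 2640x^3 + 825x^2 - 100x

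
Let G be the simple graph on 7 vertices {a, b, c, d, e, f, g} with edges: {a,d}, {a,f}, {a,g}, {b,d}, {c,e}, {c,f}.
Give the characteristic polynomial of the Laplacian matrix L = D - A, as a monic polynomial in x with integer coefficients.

x^7 - 12x^6 + 54x^5 - 114x^4 + 115x^3 - 50x^2 + 7x

Reading degrees in the order [a, b, c, d, e, f, g] gives [3, 1, 2, 2, 1, 2, 1]; set D = diag(3, 1, 2, 2, 1, 2, 1) and form L = D - A. L has integer entries, so p(x) = det(xI - L) has integer coefficients. Expanding the determinant yields x^7 - 12x^6 + 54x^5 - 114x^4 + 115x^3 - 50x^2 + 7x. The coefficient of x^6 equals -trace(L) = -12, matching the sum of degrees. By the matrix-tree theorem the graph has (1/7) * product of the nonzero eigenvalues = 1 spanning tree. There is one zero in the spectrum, matching the 1 component.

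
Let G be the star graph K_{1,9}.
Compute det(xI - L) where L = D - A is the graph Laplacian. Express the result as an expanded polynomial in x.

The graph has 10 vertices and degree multiset [9, 1, 1, 1, 1, 1, 1, 1, 1, 1]; D is the diagonal matrix of degrees and L = D - A. The eigenvalues of L are [0, 1, 1, 1, 1, 1, 1, 1, 1, 10]; the characteristic polynomial is the product of (x - lambda_i), which multiplies out to x^10 - 18x^9 + 108x^8 - 336x^7 + 630x^6 - 756x^5 + 588x^4 - 288x^3 + 81x^2 - 10x. The coefficient of x^9 equals -trace(L) = -18, matching the sum of degrees. The eigenvalues sum to 18, which equals trace(L) = 2|E|.

x^10 - 18x^9 + 108x^8 - 336x^7 + 630x^6 - 756x^5 + 588x^4 - 288x^3 + 81x^2 - 10x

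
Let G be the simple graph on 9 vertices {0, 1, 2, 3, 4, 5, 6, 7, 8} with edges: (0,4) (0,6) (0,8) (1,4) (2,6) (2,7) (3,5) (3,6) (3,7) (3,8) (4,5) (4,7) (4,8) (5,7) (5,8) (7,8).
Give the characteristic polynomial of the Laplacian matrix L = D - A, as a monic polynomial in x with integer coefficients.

x^9 - 32x^8 + 431x^7 - 3172x^6 + 13851x^5 - 36430x^4 + 55774x^3 - 44832x^2 + 14193x

With the vertex order [0, 1, 2, 3, 4, 5, 6, 7, 8], the degrees are [3, 1, 2, 4, 5, 4, 3, 5, 5], giving D = diag(3, 1, 2, 4, 5, 4, 3, 5, 5) and L = D - A. Computing det(xI - L) by cofactor expansion (or equivalently via sum-over-permutations) gives x^9 - 32x^8 + 431x^7 - 3172x^6 + 13851x^5 - 36430x^4 + 55774x^3 - 44832x^2 + 14193x. Since p(0) = det(-L) = 0, x divides p(x). There is one zero in the spectrum, matching the 1 component.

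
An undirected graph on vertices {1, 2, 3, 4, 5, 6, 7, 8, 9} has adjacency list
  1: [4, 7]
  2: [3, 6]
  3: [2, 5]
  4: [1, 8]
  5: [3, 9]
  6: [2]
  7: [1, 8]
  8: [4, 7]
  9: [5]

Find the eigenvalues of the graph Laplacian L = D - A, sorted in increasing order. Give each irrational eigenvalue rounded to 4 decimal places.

Each diagonal entry of L is the vertex degree and each off-diagonal entry is -1 where an edge is present, 0 otherwise; in the order [1, 2, 3, 4, 5, 6, 7, 8, 9] the diagonal is [2, 2, 2, 2, 2, 1, 2, 2, 1]. Diagonalising L (or applying a numerical eigensolver to the 9x9 matrix) gives the spectrum above. The 2 zero eigenvalues correspond to the 2 connected components.

[0, 0, 0.3820, 1.3820, 2, 2, 2.6180, 3.6180, 4]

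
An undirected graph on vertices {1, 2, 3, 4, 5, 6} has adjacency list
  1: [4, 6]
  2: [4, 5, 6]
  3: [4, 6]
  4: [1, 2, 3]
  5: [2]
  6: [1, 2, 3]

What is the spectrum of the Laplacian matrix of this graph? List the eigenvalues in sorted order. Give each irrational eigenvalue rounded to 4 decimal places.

[0, 0.7639, 2, 3, 3, 5.2361]

Reading degrees in the order [1, 2, 3, 4, 5, 6] gives [2, 3, 2, 3, 1, 3]; set D = diag(2, 3, 2, 3, 1, 3) and form L = D - A. Since every row of L sums to 0, the all-ones vector is in the kernel and 0 is an eigenvalue. The single zero eigenvalue shows the graph is connected.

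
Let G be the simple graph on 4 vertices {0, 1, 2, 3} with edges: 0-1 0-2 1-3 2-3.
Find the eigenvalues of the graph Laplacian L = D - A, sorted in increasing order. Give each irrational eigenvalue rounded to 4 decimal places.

[0, 2, 2, 4]

Reading degrees in the order [0, 1, 2, 3] gives [2, 2, 2, 2]; set D = diag(2, 2, 2, 2) and form L = D - A. The multiplicity of 0 as a Laplacian eigenvalue equals the number of connected components. The single zero eigenvalue shows the graph is connected.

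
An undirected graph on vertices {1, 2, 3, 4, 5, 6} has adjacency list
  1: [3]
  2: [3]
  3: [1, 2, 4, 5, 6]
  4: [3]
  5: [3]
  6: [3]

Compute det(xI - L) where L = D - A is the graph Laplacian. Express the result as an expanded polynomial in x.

Reading degrees in the order [1, 2, 3, 4, 5, 6] gives [1, 1, 5, 1, 1, 1]; set D = diag(1, 1, 5, 1, 1, 1) and form L = D - A. L has integer entries, so p(x) = det(xI - L) has integer coefficients. Expanding the determinant yields x^6 - 10x^5 + 30x^4 - 40x^3 + 25x^2 - 6x. The coefficient of x^5 equals -trace(L) = -10, matching the sum of degrees. By the matrix-tree theorem the graph has (1/6) * product of the nonzero eigenvalues = 1 spanning tree.

x^6 - 10x^5 + 30x^4 - 40x^3 + 25x^2 - 6x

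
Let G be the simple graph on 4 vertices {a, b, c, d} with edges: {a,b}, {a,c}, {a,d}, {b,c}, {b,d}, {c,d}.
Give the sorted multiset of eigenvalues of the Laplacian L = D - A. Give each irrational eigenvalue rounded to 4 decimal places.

Each diagonal entry of L is the vertex degree and each off-diagonal entry is -1 where an edge is present, 0 otherwise; in the order [a, b, c, d] the diagonal is [3, 3, 3, 3]. L is symmetric positive semidefinite, so every eigenvalue is real and nonnegative. The single zero eigenvalue shows the graph is connected. The largest eigenvalue, 4, is at most the vertex count 4.

[0, 4, 4, 4]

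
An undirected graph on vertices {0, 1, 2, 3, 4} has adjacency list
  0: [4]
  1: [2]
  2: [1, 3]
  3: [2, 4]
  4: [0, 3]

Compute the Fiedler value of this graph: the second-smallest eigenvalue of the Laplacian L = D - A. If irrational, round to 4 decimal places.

With the vertex order [0, 1, 2, 3, 4], the degrees are [1, 1, 2, 2, 2], giving D = diag(1, 1, 2, 2, 2) and L = D - A. The sorted Laplacian eigenvalues are [0, 0.3820, 1.3820, 2.6180, 3.6180]; the algebraic connectivity is the second entry, 0.3820. There is one zero in the spectrum, matching the 1 component. The eigenvalues sum to 8, which equals trace(L) = 2|E|.

0.3820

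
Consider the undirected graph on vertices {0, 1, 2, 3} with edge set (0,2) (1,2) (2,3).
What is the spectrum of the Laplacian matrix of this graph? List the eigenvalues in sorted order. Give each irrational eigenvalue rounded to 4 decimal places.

[0, 1, 1, 4]

Each diagonal entry of L is the vertex degree and each off-diagonal entry is -1 where an edge is present, 0 otherwise; in the order [0, 1, 2, 3] the diagonal is [1, 1, 3, 1]. Diagonalising L (or applying a numerical eigensolver to the 4x4 matrix) gives the spectrum above. The largest eigenvalue, 4, is at most the vertex count 4. The eigenvalues sum to 6, which equals trace(L) = 2|E|.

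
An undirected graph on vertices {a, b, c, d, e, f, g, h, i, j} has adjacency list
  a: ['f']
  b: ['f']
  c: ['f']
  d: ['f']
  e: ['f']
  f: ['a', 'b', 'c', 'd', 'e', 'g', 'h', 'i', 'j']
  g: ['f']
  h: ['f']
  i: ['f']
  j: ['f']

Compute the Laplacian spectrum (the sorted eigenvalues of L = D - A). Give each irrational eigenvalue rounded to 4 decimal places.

With the vertex order [a, b, c, d, e, f, g, h, i, j], the degrees are [1, 1, 1, 1, 1, 9, 1, 1, 1, 1], giving D = diag(1, 1, 1, 1, 1, 9, 1, 1, 1, 1) and L = D - A. L is symmetric positive semidefinite, so every eigenvalue is real and nonnegative. The eigenvalues sum to 18, which equals trace(L) = 2|E|.

[0, 1, 1, 1, 1, 1, 1, 1, 1, 10]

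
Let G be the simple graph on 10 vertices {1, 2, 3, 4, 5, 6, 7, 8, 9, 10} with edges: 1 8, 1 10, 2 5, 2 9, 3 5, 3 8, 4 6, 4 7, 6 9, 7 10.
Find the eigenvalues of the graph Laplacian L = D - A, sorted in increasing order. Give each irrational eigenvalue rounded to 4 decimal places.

Reading degrees in the order [1, 2, 3, 4, 5, 6, 7, 8, 9, 10] gives [2, 2, 2, 2, 2, 2, 2, 2, 2, 2]; set D = diag(2, 2, 2, 2, 2, 2, 2, 2, 2, 2) and form L = D - A. Since every row of L sums to 0, the all-ones vector is in the kernel and 0 is an eigenvalue. The largest eigenvalue, 4, is at most the vertex count 10. By the matrix-tree theorem the graph has (1/10) * product of the nonzero eigenvalues = 10 spanning trees.

[0, 0.3820, 0.3820, 1.3820, 1.3820, 2.6180, 2.6180, 3.6180, 3.6180, 4]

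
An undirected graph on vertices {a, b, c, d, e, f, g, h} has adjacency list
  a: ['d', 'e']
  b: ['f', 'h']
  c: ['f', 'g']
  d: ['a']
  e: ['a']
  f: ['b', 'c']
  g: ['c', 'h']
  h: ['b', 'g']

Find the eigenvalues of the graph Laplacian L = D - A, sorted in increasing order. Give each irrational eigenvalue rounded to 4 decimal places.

Reading degrees in the order [a, b, c, d, e, f, g, h] gives [2, 2, 2, 1, 1, 2, 2, 2]; set D = diag(2, 2, 2, 1, 1, 2, 2, 2) and form L = D - A. Diagonalising L (or applying a numerical eigensolver to the 8x8 matrix) gives the spectrum above. The 2 zero eigenvalues correspond to the 2 connected components. There are 2 zeros in the spectrum, matching the 2 components. The eigenvalues sum to 14, which equals trace(L) = 2|E|.

[0, 0, 1, 1.3820, 1.3820, 3, 3.6180, 3.6180]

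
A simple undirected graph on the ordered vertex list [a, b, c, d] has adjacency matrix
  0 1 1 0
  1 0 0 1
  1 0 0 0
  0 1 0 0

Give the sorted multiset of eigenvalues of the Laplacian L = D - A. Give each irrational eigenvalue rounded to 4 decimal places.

Reading degrees in the order [a, b, c, d] gives [2, 2, 1, 1]; set D = diag(2, 2, 1, 1) and form L = D - A. The multiplicity of 0 as a Laplacian eigenvalue equals the number of connected components. There is one zero in the spectrum, matching the 1 component.

[0, 0.5858, 2, 3.4142]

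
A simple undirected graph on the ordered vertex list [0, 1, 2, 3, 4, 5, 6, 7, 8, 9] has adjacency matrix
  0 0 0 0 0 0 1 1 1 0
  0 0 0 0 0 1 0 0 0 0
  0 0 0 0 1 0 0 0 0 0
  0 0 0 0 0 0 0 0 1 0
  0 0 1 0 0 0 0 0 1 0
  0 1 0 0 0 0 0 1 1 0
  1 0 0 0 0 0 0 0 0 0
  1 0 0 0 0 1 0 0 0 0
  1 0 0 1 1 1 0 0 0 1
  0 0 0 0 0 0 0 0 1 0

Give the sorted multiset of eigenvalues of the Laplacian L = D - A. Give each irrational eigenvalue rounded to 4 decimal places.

Reading degrees in the order [0, 1, 2, 3, 4, 5, 6, 7, 8, 9] gives [3, 1, 1, 1, 2, 3, 1, 2, 5, 1]; set D = diag(3, 1, 1, 1, 2, 3, 1, 2, 5, 1) and form L = D - A. The multiplicity of 0 as a Laplacian eigenvalue equals the number of connected components.

[0, 0.3626, 0.5858, 0.6614, 1, 1.4403, 2.4264, 3.4142, 3.7567, 6.3527]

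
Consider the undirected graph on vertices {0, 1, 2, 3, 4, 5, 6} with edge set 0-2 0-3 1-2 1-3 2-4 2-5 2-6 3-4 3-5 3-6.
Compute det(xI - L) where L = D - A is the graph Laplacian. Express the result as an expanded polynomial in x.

Each diagonal entry of L is the vertex degree and each off-diagonal entry is -1 where an edge is present, 0 otherwise; in the order [0, 1, 2, 3, 4, 5, 6] the diagonal is [2, 2, 5, 5, 2, 2, 2]. Computing det(xI - L) by cofactor expansion (or equivalently via sum-over-permutations) gives x^7 - 20x^6 + 155x^5 - 600x^4 + 1240x^3 - 1312x^2 + 560x. Since p(0) = det(-L) = 0, x divides p(x). The largest eigenvalue, 7, is at most the vertex count 7.

x^7 - 20x^6 + 155x^5 - 600x^4 + 1240x^3 - 1312x^2 + 560x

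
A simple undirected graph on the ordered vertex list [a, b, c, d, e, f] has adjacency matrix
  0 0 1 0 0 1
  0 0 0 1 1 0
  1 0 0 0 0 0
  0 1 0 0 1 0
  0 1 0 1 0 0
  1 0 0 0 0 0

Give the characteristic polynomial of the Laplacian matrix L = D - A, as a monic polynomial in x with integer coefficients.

With the vertex order [a, b, c, d, e, f], the degrees are [2, 2, 1, 2, 2, 1], giving D = diag(2, 2, 1, 2, 2, 1) and L = D - A. The eigenvalues of L are [0, 0, 1, 3, 3, 3]; the characteristic polynomial is the product of (x - lambda_i), which multiplies out to x^6 - 10x^5 + 36x^4 - 54x^3 + 27x^2. Since p(0) = det(-L) = 0, x divides p(x). The eigenvalues sum to 10, which equals trace(L) = 2|E|.

x^6 - 10x^5 + 36x^4 - 54x^3 + 27x^2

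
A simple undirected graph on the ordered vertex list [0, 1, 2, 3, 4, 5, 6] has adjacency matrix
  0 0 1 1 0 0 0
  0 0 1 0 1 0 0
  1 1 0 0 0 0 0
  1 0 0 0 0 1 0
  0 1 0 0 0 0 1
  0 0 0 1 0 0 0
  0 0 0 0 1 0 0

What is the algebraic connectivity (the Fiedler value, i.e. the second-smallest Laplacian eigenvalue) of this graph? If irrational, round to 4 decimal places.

Reading degrees in the order [0, 1, 2, 3, 4, 5, 6] gives [2, 2, 2, 2, 2, 1, 1]; set D = diag(2, 2, 2, 2, 2, 1, 1) and form L = D - A. Computing the eigenvalues of L and sorting gives [0, 0.1981, 0.7530, 1.5550, 2.4450, 3.2470, 3.8019]. The Fiedler value lambda_2 = 0.1981 is strictly positive, so the graph is connected.

0.1981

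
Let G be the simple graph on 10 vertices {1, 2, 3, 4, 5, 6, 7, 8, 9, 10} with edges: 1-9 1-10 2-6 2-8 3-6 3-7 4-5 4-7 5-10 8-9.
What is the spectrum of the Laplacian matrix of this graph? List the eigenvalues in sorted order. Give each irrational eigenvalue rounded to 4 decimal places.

[0, 0.3820, 0.3820, 1.3820, 1.3820, 2.6180, 2.6180, 3.6180, 3.6180, 4]

Each diagonal entry of L is the vertex degree and each off-diagonal entry is -1 where an edge is present, 0 otherwise; in the order [1, 2, 3, 4, 5, 6, 7, 8, 9, 10] the diagonal is [2, 2, 2, 2, 2, 2, 2, 2, 2, 2]. The multiplicity of 0 as a Laplacian eigenvalue equals the number of connected components. The single zero eigenvalue shows the graph is connected. By the matrix-tree theorem the graph has (1/10) * product of the nonzero eigenvalues = 10 spanning trees.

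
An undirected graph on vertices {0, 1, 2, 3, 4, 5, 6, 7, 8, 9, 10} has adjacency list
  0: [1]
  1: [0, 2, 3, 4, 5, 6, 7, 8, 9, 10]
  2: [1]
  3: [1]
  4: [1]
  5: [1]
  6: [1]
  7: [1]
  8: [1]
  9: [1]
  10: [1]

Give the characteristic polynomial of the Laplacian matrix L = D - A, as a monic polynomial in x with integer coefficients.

Each diagonal entry of L is the vertex degree and each off-diagonal entry is -1 where an edge is present, 0 otherwise; in the order [0, 1, 2, 3, 4, 5, 6, 7, 8, 9, 10] the diagonal is [1, 10, 1, 1, 1, 1, 1, 1, 1, 1, 1]. The eigenvalues of L are [0, 1, 1, 1, 1, 1, 1, 1, 1, 1, 11]; the characteristic polynomial is the product of (x - lambda_i), which multiplies out to x^11 - 20x^10 + 135x^9 - 480x^8 + 1050x^7 - 1512x^6 + 1470x^5 - 960x^4 + 405x^3 - 100x^2 + 11x. The constant term is 0 because L is singular (the all-ones vector lies in its kernel). By the matrix-tree theorem the graph has (1/11) * product of the nonzero eigenvalues = 1 spanning tree.

x^11 - 20x^10 + 135x^9 - 480x^8 + 1050x^7 - 1512x^6 + 1470x^5 - 960x^4 + 405x^3 - 100x^2 + 11x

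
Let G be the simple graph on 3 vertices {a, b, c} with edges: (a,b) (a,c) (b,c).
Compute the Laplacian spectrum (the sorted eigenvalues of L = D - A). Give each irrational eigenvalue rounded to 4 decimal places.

Each diagonal entry of L is the vertex degree and each off-diagonal entry is -1 where an edge is present, 0 otherwise; in the order [a, b, c] the diagonal is [2, 2, 2]. L is symmetric positive semidefinite, so every eigenvalue is real and nonnegative. The single zero eigenvalue shows the graph is connected. By the matrix-tree theorem the graph has (1/3) * product of the nonzero eigenvalues = 3 spanning trees.

[0, 3, 3]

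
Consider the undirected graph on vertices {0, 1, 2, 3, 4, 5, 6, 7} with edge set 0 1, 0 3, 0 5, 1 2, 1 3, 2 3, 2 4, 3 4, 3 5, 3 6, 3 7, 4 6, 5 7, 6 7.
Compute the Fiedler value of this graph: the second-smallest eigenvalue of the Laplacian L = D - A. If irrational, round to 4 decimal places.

1.7530

With the vertex order [0, 1, 2, 3, 4, 5, 6, 7], the degrees are [3, 3, 3, 7, 3, 3, 3, 3], giving D = diag(3, 3, 3, 7, 3, 3, 3, 3) and L = D - A. Computing the eigenvalues of L and sorting gives [0, 1.7530, 1.7530, 3.4450, 3.4450, 4.8019, 4.8019, 8]. The Fiedler value lambda_2 = 1.7530 is strictly positive, so the graph is connected. The largest eigenvalue, 8, is at most the vertex count 8.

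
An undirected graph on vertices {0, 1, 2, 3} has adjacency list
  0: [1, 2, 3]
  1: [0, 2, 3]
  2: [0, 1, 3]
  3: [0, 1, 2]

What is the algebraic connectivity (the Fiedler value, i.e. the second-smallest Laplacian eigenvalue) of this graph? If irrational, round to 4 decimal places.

Reading degrees in the order [0, 1, 2, 3] gives [3, 3, 3, 3]; set D = diag(3, 3, 3, 3) and form L = D - A. The smallest Laplacian eigenvalue is always 0. The next one, lambda_2 = 4, measures how hard the graph is to disconnect: larger values mean better connectivity.

4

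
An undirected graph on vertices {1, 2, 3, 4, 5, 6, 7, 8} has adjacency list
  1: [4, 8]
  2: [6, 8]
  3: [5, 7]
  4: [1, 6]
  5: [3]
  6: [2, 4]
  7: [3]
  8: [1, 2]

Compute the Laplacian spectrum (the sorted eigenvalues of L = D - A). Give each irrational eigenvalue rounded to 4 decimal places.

Each diagonal entry of L is the vertex degree and each off-diagonal entry is -1 where an edge is present, 0 otherwise; in the order [1, 2, 3, 4, 5, 6, 7, 8] the diagonal is [2, 2, 2, 2, 1, 2, 1, 2]. L is symmetric positive semidefinite, so every eigenvalue is real and nonnegative. The 2 zero eigenvalues correspond to the 2 connected components.

[0, 0, 1, 1.3820, 1.3820, 3, 3.6180, 3.6180]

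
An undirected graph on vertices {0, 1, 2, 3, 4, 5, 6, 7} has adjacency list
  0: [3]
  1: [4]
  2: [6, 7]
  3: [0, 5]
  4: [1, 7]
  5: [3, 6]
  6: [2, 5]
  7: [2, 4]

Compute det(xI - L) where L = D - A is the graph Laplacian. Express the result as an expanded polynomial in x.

With the vertex order [0, 1, 2, 3, 4, 5, 6, 7], the degrees are [1, 1, 2, 2, 2, 2, 2, 2], giving D = diag(1, 1, 2, 2, 2, 2, 2, 2) and L = D - A. L has integer entries, so p(x) = det(xI - L) has integer coefficients. Expanding the determinant yields x^8 - 14x^7 + 78x^6 - 220x^5 + 330x^4 - 252x^3 + 84x^2 - 8x. The constant term is 0 because L is singular (the all-ones vector lies in its kernel). By the matrix-tree theorem the graph has (1/8) * product of the nonzero eigenvalues = 1 spanning tree.

x^8 - 14x^7 + 78x^6 - 220x^5 + 330x^4 - 252x^3 + 84x^2 - 8x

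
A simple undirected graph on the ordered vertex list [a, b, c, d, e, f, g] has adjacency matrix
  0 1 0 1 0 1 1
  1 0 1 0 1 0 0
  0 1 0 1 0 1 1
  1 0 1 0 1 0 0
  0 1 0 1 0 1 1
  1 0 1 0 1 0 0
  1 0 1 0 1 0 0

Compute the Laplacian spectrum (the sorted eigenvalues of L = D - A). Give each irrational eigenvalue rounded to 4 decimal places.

[0, 3, 3, 3, 4, 4, 7]

With the vertex order [a, b, c, d, e, f, g], the degrees are [4, 3, 4, 3, 4, 3, 3], giving D = diag(4, 3, 4, 3, 4, 3, 3) and L = D - A. Since every row of L sums to 0, the all-ones vector is in the kernel and 0 is an eigenvalue. The eigenvalues sum to 24, which equals trace(L) = 2|E|.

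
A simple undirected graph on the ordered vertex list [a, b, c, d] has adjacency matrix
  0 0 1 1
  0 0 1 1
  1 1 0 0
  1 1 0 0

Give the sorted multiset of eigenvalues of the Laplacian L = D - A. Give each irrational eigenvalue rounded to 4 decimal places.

[0, 2, 2, 4]

Reading degrees in the order [a, b, c, d] gives [2, 2, 2, 2]; set D = diag(2, 2, 2, 2) and form L = D - A. L is symmetric positive semidefinite, so every eigenvalue is real and nonnegative. By the matrix-tree theorem the graph has (1/4) * product of the nonzero eigenvalues = 4 spanning trees. The largest eigenvalue, 4, is at most the vertex count 4.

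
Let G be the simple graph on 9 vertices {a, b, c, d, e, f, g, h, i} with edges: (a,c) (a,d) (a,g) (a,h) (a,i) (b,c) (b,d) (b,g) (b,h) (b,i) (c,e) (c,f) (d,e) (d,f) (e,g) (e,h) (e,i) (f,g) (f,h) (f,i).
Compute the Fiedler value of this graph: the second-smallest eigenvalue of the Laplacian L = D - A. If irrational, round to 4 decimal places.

Reading degrees in the order [a, b, c, d, e, f, g, h, i] gives [5, 5, 4, 4, 5, 5, 4, 4, 4]; set D = diag(5, 5, 4, 4, 5, 5, 4, 4, 4) and form L = D - A. Computing the eigenvalues of L and sorting gives [0, 4, 4, 4, 4, 5, 5, 5, 9]. The Fiedler value lambda_2 = 4 is strictly positive, so the graph is connected. By the matrix-tree theorem the graph has (1/9) * product of the nonzero eigenvalues = 32000 spanning trees.

4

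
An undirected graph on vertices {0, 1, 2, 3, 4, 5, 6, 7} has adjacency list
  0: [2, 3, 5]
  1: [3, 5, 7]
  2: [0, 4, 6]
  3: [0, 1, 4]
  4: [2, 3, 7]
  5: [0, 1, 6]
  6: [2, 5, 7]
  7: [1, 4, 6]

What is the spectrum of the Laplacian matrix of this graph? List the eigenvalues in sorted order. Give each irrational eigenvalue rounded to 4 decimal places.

With the vertex order [0, 1, 2, 3, 4, 5, 6, 7], the degrees are [3, 3, 3, 3, 3, 3, 3, 3], giving D = diag(3, 3, 3, 3, 3, 3, 3, 3) and L = D - A. The multiplicity of 0 as a Laplacian eigenvalue equals the number of connected components. The single zero eigenvalue shows the graph is connected. There is one zero in the spectrum, matching the 1 component. The eigenvalues sum to 24, which equals trace(L) = 2|E|.

[0, 2, 2, 2, 4, 4, 4, 6]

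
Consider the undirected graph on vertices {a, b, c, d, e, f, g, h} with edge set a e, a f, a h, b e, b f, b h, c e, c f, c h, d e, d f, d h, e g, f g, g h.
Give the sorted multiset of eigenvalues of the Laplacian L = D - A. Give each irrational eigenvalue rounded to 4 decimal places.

[0, 3, 3, 3, 3, 5, 5, 8]

Each diagonal entry of L is the vertex degree and each off-diagonal entry is -1 where an edge is present, 0 otherwise; in the order [a, b, c, d, e, f, g, h] the diagonal is [3, 3, 3, 3, 5, 5, 3, 5]. The multiplicity of 0 as a Laplacian eigenvalue equals the number of connected components. The largest eigenvalue, 8, is at most the vertex count 8.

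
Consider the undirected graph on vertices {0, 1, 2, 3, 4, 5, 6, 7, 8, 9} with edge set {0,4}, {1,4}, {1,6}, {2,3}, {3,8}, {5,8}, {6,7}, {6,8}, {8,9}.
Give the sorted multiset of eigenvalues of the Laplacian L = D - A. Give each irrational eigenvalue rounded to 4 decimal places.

Each diagonal entry of L is the vertex degree and each off-diagonal entry is -1 where an edge is present, 0 otherwise; in the order [0, 1, 2, 3, 4, 5, 6, 7, 8, 9] the diagonal is [1, 2, 1, 2, 2, 1, 3, 1, 4, 1]. Diagonalising L (or applying a numerical eigensolver to the 10x10 matrix) gives the spectrum above. The single zero eigenvalue shows the graph is connected. The eigenvalues sum to 18, which equals trace(L) = 2|E|.

[0, 0.1769, 0.4716, 0.6288, 1, 1.4112, 2.3497, 2.8697, 3.7491, 5.3430]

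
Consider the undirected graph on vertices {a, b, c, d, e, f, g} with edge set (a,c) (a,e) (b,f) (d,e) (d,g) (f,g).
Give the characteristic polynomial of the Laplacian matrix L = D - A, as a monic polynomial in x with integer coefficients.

x^7 - 12x^6 + 55x^5 - 120x^4 + 126x^3 - 56x^2 + 7x

Each diagonal entry of L is the vertex degree and each off-diagonal entry is -1 where an edge is present, 0 otherwise; in the order [a, b, c, d, e, f, g] the diagonal is [2, 1, 1, 2, 2, 2, 2]. Computing det(xI - L) by cofactor expansion (or equivalently via sum-over-permutations) gives x^7 - 12x^6 + 55x^5 - 120x^4 + 126x^3 - 56x^2 + 7x. The constant term is 0 because L is singular (the all-ones vector lies in its kernel). By the matrix-tree theorem the graph has (1/7) * product of the nonzero eigenvalues = 1 spanning tree. There is one zero in the spectrum, matching the 1 component.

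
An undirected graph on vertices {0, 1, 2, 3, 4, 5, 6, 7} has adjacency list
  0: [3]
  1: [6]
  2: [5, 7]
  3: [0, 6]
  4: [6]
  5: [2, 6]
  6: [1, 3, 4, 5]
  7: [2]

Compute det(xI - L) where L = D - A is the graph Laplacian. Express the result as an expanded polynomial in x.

x^8 - 14x^7 + 75x^6 - 198x^5 + 275x^4 - 198x^3 + 67x^2 - 8x

With the vertex order [0, 1, 2, 3, 4, 5, 6, 7], the degrees are [1, 1, 2, 2, 1, 2, 4, 1], giving D = diag(1, 1, 2, 2, 1, 2, 4, 1) and L = D - A. L has integer entries, so p(x) = det(xI - L) has integer coefficients. Expanding the determinant yields x^8 - 14x^7 + 75x^6 - 198x^5 + 275x^4 - 198x^3 + 67x^2 - 8x. Since p(0) = det(-L) = 0, x divides p(x). The largest eigenvalue, 5.1732, is at most the vertex count 8. The eigenvalues sum to 14, which equals trace(L) = 2|E|.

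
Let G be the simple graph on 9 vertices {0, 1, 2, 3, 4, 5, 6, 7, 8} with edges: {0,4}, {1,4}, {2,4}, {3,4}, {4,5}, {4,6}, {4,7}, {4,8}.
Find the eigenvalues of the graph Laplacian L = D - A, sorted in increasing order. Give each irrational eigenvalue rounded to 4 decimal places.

Each diagonal entry of L is the vertex degree and each off-diagonal entry is -1 where an edge is present, 0 otherwise; in the order [0, 1, 2, 3, 4, 5, 6, 7, 8] the diagonal is [1, 1, 1, 1, 8, 1, 1, 1, 1]. The multiplicity of 0 as a Laplacian eigenvalue equals the number of connected components. The single zero eigenvalue shows the graph is connected.

[0, 1, 1, 1, 1, 1, 1, 1, 9]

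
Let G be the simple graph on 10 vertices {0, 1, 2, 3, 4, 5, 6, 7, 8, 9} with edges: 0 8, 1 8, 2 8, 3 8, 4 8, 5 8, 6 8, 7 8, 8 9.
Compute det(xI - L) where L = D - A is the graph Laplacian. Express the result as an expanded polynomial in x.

Reading degrees in the order [0, 1, 2, 3, 4, 5, 6, 7, 8, 9] gives [1, 1, 1, 1, 1, 1, 1, 1, 9, 1]; set D = diag(1, 1, 1, 1, 1, 1, 1, 1, 9, 1) and form L = D - A. The eigenvalues of L are [0, 1, 1, 1, 1, 1, 1, 1, 1, 10]; the characteristic polynomial is the product of (x - lambda_i), which multiplies out to x^10 - 18x^9 + 108x^8 - 336x^7 + 630x^6 - 756x^5 + 588x^4 - 288x^3 + 81x^2 - 10x. The constant term is 0 because L is singular (the all-ones vector lies in its kernel).

x^10 - 18x^9 + 108x^8 - 336x^7 + 630x^6 - 756x^5 + 588x^4 - 288x^3 + 81x^2 - 10x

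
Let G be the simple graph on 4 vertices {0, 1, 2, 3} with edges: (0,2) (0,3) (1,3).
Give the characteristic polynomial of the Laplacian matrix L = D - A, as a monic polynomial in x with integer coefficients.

With the vertex order [0, 1, 2, 3], the degrees are [2, 1, 1, 2], giving D = diag(2, 1, 1, 2) and L = D - A. L has integer entries, so p(x) = det(xI - L) has integer coefficients. Expanding the determinant yields x^4 - 6x^3 + 10x^2 - 4x. Since p(0) = det(-L) = 0, x divides p(x). The largest eigenvalue, 3.4142, is at most the vertex count 4.

x^4 - 6x^3 + 10x^2 - 4x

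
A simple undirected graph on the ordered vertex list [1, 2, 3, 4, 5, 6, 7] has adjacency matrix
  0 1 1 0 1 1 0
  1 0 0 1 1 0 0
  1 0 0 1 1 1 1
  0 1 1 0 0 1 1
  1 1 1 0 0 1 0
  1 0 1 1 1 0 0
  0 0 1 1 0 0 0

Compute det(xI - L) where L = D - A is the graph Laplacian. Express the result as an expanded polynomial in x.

Reading degrees in the order [1, 2, 3, 4, 5, 6, 7] gives [4, 3, 5, 4, 4, 4, 2]; set D = diag(4, 3, 5, 4, 4, 4, 2) and form L = D - A. L has integer entries, so p(x) = det(xI - L) has integer coefficients. Expanding the determinant yields x^7 - 26x^6 + 274x^5 - 1492x^4 + 4403x^3 - 6624x^2 + 3920x. The constant term is 0 because L is singular (the all-ones vector lies in its kernel). There is one zero in the spectrum, matching the 1 component. The eigenvalues sum to 26, which equals trace(L) = 2|E|.

x^7 - 26x^6 + 274x^5 - 1492x^4 + 4403x^3 - 6624x^2 + 3920x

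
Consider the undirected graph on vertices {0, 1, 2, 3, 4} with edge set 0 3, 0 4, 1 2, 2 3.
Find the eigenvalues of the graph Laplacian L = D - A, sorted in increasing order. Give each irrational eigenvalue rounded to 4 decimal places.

With the vertex order [0, 1, 2, 3, 4], the degrees are [2, 1, 2, 2, 1], giving D = diag(2, 1, 2, 2, 1) and L = D - A. Since every row of L sums to 0, the all-ones vector is in the kernel and 0 is an eigenvalue. By the matrix-tree theorem the graph has (1/5) * product of the nonzero eigenvalues = 1 spanning tree. The eigenvalues sum to 8, which equals trace(L) = 2|E|.

[0, 0.3820, 1.3820, 2.6180, 3.6180]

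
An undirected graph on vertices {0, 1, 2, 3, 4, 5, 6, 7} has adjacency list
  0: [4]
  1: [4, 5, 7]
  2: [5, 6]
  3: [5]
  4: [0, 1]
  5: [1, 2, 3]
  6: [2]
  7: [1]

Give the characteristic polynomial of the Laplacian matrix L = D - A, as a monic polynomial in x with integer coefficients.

x^8 - 14x^7 + 76x^6 - 204x^5 + 286x^4 - 204x^3 + 68x^2 - 8x

Reading degrees in the order [0, 1, 2, 3, 4, 5, 6, 7] gives [1, 3, 2, 1, 2, 3, 1, 1]; set D = diag(1, 3, 2, 1, 2, 3, 1, 1) and form L = D - A. Computing det(xI - L) by cofactor expansion (or equivalently via sum-over-permutations) gives x^8 - 14x^7 + 76x^6 - 204x^5 + 286x^4 - 204x^3 + 68x^2 - 8x. Since p(0) = det(-L) = 0, x divides p(x). The eigenvalues sum to 14, which equals trace(L) = 2|E|.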